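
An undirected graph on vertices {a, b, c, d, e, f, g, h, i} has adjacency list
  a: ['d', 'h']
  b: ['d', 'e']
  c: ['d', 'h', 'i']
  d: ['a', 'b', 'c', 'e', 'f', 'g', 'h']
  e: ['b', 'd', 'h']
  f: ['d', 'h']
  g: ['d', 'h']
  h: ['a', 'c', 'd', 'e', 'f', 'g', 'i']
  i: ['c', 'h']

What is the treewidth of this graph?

2

A width-2 tree decomposition is:
Bags: B1 = {c, d, h}  B2 = {d, g, h}  B3 = {d, e, h}  B4 = {c, h, i}  B5 = {d, f, h}  B6 = {b, d, e}  B7 = {a, d, h}
Tree: B1–B2, B1–B3, B1–B4, B2–B5, B3–B6, B2–B7
Every bag has size at most 3, so the width is 3 − 1 = 2 and tw(G) ≤ 2. Conversely, {d, f, h} is a clique of size 3, and the vertices of any clique must share a bag in every tree decomposition; so some bag has ≥ 3 vertices and tw(G) ≥ 2. Hence tw(G) = 2 exactly.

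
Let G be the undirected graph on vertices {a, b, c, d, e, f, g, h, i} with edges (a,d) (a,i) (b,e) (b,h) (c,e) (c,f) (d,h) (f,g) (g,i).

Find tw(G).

2

A width-2 tree decomposition is:
Bags: B1 = {a, d, i}  B2 = {d, h, i}  B3 = {b, h, i}  B4 = {b, e, i}  B5 = {c, e, i}  B6 = {c, f, i}  B7 = {f, g, i}
Tree: B1–B2, B2–B3, B3–B4, B4–B5, B5–B6, B6–B7
The largest bag has 3 vertices, giving width 2; this decomposition certifies tw(G) ≤ 2. Since i–a–d–h–b–e–c–f–g–i is a cycle in G, G is not acyclic. Forests are exactly the graphs of treewidth ≤ 1, so tw(G) ≥ 2. Combining the bounds, tw(G) = 2.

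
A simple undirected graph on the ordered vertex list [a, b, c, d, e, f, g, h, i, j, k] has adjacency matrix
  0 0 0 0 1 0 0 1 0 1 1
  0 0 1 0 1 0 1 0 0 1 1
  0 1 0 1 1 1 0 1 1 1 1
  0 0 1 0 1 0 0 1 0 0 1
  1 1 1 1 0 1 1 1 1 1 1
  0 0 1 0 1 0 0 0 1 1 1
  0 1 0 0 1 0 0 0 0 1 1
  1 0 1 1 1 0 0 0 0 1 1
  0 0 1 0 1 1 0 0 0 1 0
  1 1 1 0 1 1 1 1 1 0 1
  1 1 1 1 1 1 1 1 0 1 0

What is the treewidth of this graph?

4

A width-4 tree decomposition is:
Bags: B1 = {c, e, h, j, k}  B2 = {b, c, e, j, k}  B3 = {c, d, e, h, k}  B4 = {c, e, f, j, k}  B5 = {a, e, h, j, k}  B6 = {c, e, f, i, j}  B7 = {b, e, g, j, k}
Tree: B1–B2, B1–B3, B2–B4, B1–B5, B4–B6, B2–B7
Every bag has size at most 5, so the width is 5 − 1 = 4 and tw(G) ≤ 4. For the lower bound, the 5 vertices {c, d, e, h, k} are pairwise adjacent, and any tree decomposition puts a clique entirely inside one bag — forcing width ≥ 4. The upper and lower bounds meet at 4, so that is the treewidth.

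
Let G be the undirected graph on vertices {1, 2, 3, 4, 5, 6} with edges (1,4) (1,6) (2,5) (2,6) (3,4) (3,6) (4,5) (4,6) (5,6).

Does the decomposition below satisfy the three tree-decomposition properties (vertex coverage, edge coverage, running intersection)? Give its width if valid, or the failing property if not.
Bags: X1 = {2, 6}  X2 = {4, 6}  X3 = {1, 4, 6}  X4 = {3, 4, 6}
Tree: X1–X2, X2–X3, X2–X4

No — vertex 5 appears in no bag.

A tree decomposition must satisfy three properties: every vertex lies in some bag; for every edge, both endpoints lie together in some bag; and for every vertex, the bags containing it form a connected subtree. Here vertex 5 appears in no bag, so the decomposition is invalid.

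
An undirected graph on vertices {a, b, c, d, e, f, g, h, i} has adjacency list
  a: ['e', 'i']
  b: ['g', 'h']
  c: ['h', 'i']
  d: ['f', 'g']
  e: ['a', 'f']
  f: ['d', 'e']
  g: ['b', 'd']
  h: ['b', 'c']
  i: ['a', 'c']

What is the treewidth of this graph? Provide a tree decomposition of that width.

Treewidth 2.
One such decomposition:
Bags: B1 = {b, g, h}  B2 = {c, g, h}  B3 = {c, g, i}  B4 = {a, g, i}  B5 = {a, e, g}  B6 = {e, f, g}  B7 = {d, f, g}
Tree: B1–B2, B2–B3, B3–B4, B4–B5, B5–B6, B6–B7

The largest bag has 3 vertices, giving width 2; this decomposition certifies tw(G) ≤ 2. The edges g–b–h–c–i–a–e–f–d–g form a cycle, so G is not a tree and its treewidth is at least 2. Combining the bounds, tw(G) = 2.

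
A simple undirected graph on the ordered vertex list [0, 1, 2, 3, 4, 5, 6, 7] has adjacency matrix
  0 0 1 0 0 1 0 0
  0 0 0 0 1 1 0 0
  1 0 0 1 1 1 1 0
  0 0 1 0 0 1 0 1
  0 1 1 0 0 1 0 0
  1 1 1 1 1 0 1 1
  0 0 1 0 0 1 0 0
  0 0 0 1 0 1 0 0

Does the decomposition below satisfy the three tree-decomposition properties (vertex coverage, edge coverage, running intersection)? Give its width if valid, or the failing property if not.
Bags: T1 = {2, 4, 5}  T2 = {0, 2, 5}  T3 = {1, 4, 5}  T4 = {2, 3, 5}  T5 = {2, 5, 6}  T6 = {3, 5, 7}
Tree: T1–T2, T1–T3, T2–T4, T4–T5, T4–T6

Yes; width 2.

Vertex coverage: the bags together contain {0, 1, 2, 3, 4, 5, 6, 7}, the full vertex set. Edge coverage: each edge of G has both endpoints in at least one bag. Running intersection: for every vertex, the bags containing it form a connected subtree. All three properties hold, so this is a valid tree decomposition of width max|bag| − 1 = 2, and hence tw(G) ≤ 2.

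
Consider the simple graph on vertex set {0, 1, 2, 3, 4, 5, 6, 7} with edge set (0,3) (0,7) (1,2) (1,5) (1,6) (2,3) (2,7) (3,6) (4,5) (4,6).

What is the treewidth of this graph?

A width-2 tree decomposition is:
Bags: B1 = {0, 2, 7}  B2 = {0, 2, 3}  B3 = {1, 2, 3}  B4 = {1, 3, 6}  B5 = {1, 5, 6}  B6 = {4, 5, 6}
Tree: B1–B2, B2–B3, B3–B4, B4–B5, B5–B6
The largest bag has 3 vertices, giving width 2; this decomposition certifies tw(G) ≤ 2. The edges 7–0–3–2–7 form a cycle, so G is not a tree and its treewidth is at least 2. The upper and lower bounds meet at 2, so that is the treewidth.

2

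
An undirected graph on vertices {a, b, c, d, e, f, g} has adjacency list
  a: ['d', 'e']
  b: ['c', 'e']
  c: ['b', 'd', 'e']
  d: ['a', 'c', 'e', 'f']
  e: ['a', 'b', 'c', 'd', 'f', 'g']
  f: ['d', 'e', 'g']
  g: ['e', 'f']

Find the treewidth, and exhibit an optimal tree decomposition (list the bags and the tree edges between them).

Treewidth 2.
One optimal decomposition is:
Bags: B1 = {b, c, e}  B2 = {c, d, e}  B3 = {a, d, e}  B4 = {d, e, f}  B5 = {e, f, g}
Tree: B1–B2, B2–B3, B2–B4, B4–B5

Every bag has size at most 3, so the width is 3 − 1 = 2 and tw(G) ≤ 2. Conversely, {a, d, e} is a clique of size 3, and the vertices of any clique must share a bag in every tree decomposition; so some bag has ≥ 3 vertices and tw(G) ≥ 2. Therefore the treewidth is 2.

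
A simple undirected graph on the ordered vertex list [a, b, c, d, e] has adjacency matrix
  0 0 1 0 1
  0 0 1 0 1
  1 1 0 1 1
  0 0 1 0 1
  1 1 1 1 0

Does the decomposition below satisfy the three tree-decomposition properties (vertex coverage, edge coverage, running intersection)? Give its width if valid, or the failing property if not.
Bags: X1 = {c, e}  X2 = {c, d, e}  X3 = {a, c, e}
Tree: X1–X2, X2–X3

A tree decomposition must satisfy three properties: every vertex lies in some bag; for every edge, both endpoints lie together in some bag; and for every vertex, the bags containing it form a connected subtree. Here vertex b appears in no bag, so the decomposition is invalid.

No — vertex b appears in no bag.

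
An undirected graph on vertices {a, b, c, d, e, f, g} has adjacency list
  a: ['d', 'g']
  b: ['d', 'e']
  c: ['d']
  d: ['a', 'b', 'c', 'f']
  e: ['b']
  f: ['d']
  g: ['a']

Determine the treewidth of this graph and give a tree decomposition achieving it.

Each bag holds 2 vertices, so the decomposition has width 1, which upper-bounds the treewidth. G has an edge, so its treewidth is at least 1. Therefore the treewidth is 1.

Treewidth 1.
One such decomposition:
Bags: B1 = {d, f}  B2 = {a, d}  B3 = {b, d}  B4 = {c, d}  B5 = {a, g}  B6 = {b, e}
Tree: B1–B2, B1–B3, B2–B4, B2–B5, B3–B6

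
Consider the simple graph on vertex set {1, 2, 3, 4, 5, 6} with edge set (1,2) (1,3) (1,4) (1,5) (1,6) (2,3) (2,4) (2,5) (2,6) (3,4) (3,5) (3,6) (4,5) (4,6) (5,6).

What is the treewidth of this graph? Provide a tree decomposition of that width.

With just one bag of size 6, the width is 6 − 1 = 5, so tw(G) ≤ 5. For the lower bound, the 6 vertices {1, 2, 3, 4, 5, 6} are pairwise adjacent, and any tree decomposition puts a clique entirely inside one bag — forcing width ≥ 5. The upper and lower bounds meet at 5, so that is the treewidth.

Treewidth 5.
Bags: B1 = {1, 2, 3, 4, 5, 6}
Tree: (single bag)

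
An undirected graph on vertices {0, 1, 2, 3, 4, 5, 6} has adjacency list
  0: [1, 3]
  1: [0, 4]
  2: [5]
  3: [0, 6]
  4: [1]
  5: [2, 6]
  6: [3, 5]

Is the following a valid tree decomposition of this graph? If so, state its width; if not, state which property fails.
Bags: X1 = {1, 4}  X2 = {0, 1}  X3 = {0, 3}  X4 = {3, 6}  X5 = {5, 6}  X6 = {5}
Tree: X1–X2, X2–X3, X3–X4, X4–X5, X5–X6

No — vertex 2 appears in no bag.

A tree decomposition must satisfy three properties: every vertex lies in some bag; for every edge, both endpoints lie together in some bag; and for every vertex, the bags containing it form a connected subtree. Here vertex 2 appears in no bag, so the decomposition is invalid.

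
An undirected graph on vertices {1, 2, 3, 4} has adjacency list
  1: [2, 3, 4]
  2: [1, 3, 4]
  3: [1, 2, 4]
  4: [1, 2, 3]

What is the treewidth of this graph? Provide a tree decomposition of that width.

Treewidth 3.
One optimal decomposition is:
Bags: B1 = {1, 2, 3, 4}
Tree: (single bag)

A single bag containing all 4 vertices is trivially a valid decomposition of width 3. On the other hand G contains the 4-clique {1, 2, 3, 4}. A clique must lie in a single bag of any decomposition, so no decomposition can have width below 3. The upper and lower bounds meet at 3, so that is the treewidth.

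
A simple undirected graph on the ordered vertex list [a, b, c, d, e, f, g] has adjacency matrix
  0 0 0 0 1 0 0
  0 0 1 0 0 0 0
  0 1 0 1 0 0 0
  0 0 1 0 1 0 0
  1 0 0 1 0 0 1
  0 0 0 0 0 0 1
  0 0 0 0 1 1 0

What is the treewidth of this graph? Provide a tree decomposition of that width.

Treewidth 1.
Bags: B1 = {c, d}  B2 = {b, c}  B3 = {d, e}  B4 = {a, e}  B5 = {e, g}  B6 = {f, g}
Tree: B1–B2, B1–B3, B3–B4, B4–B5, B5–B6

The largest bag has 2 vertices, giving width 1; this decomposition certifies tw(G) ≤ 1. Any graph with an edge has treewidth ≥ 1, and G has the edge c–d. The upper and lower bounds meet at 1, so that is the treewidth.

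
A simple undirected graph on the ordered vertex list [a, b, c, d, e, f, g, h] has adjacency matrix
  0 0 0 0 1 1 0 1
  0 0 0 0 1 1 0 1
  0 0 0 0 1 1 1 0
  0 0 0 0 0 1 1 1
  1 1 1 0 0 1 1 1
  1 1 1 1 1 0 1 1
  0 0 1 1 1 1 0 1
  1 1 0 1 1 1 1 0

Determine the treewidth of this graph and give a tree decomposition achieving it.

Each bag holds 4 vertices, so the decomposition has width 3, which upper-bounds the treewidth. For the lower bound, the 4 vertices {d, f, g, h} are pairwise adjacent, and any tree decomposition puts a clique entirely inside one bag — forcing width ≥ 3. Hence tw(G) = 3 exactly.

Treewidth 3.
One optimal decomposition is:
Bags: B1 = {e, f, g, h}  B2 = {b, e, f, h}  B3 = {a, e, f, h}  B4 = {d, f, g, h}  B5 = {c, e, f, g}
Tree: B1–B2, B2–B3, B1–B4, B1–B5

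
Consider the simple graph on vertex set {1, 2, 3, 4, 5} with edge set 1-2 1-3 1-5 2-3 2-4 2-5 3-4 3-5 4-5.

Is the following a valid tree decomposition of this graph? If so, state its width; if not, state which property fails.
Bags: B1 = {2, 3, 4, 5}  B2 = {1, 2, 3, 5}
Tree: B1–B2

Vertex coverage: the bags together contain {1, 2, 3, 4, 5}, the full vertex set. Edge coverage: each edge of G has both endpoints in at least one bag. Running intersection: for every vertex, the bags containing it form a connected subtree. All three properties hold, so this is a valid tree decomposition of width max|bag| − 1 = 3, and hence tw(G) ≤ 3.

Yes; width 3.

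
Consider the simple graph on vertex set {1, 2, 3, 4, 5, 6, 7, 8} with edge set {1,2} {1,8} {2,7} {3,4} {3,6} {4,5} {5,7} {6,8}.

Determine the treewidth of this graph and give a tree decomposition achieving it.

Treewidth 2.
One such decomposition:
Bags: B1 = {4, 5, 7}  B2 = {2, 4, 7}  B3 = {1, 2, 4}  B4 = {1, 4, 8}  B5 = {4, 6, 8}  B6 = {3, 4, 6}
Tree: B1–B2, B2–B3, B3–B4, B4–B5, B5–B6

Every bag has size at most 3, so the width is 3 − 1 = 2 and tw(G) ≤ 2. For the lower bound, G contains the cycle 4–5–7–2–1–8–6–3–4, so G is not a forest; only forests have treewidth ≤ 1, hence tw(G) ≥ 2. Hence tw(G) = 2 exactly.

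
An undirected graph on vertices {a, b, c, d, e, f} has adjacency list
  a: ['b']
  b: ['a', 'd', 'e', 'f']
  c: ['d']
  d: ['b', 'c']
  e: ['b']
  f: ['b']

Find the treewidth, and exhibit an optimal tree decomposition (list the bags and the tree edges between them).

Treewidth 1.
One such decomposition:
Bags: B1 = {b, f}  B2 = {b, e}  B3 = {b, d}  B4 = {a, b}  B5 = {c, d}
Tree: B1–B2, B1–B3, B1–B4, B3–B5

The largest bag has 2 vertices, giving width 1; this decomposition certifies tw(G) ≤ 1. G has an edge, so its treewidth is at least 1. Therefore the treewidth is 1.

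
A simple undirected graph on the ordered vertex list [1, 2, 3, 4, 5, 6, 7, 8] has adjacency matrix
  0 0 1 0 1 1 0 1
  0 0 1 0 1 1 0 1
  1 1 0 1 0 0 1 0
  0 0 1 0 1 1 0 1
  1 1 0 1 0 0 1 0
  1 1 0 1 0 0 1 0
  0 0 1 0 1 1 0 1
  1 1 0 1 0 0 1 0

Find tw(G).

A width-4 tree decomposition is:
Bags: B1 = {1, 3, 5, 6, 8}  B2 = {3, 5, 6, 7, 8}  B3 = {3, 4, 5, 6, 8}  B4 = {2, 3, 5, 6, 8}
Tree: B1–B2, B2–B3, B3–B4
The largest bag has 5 vertices, giving width 4; this decomposition certifies tw(G) ≤ 4. For the lower bound: the 5 vertex sets {1,8}, {6,7}, {4,5}, {3}, {2} are disjoint, each induces a connected subgraph, and every pair is joined by at least one edge of G. Contracting each set to a single vertex therefore yields K_{5} as a minor, and since treewidth is minor-monotone, tw(G) ≥ tw(K_{5}) = 4. The upper and lower bounds meet at 4, so that is the treewidth.

4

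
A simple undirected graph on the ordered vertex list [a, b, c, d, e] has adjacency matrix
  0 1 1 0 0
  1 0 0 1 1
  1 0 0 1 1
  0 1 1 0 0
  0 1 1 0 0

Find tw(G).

A width-2 tree decomposition is:
Bags: B1 = {b, c, d}  B2 = {b, c, e}  B3 = {a, b, c}
Tree: B1–B2, B2–B3
Every bag has size at most 3, so the width is 3 − 1 = 2 and tw(G) ≤ 2. Since c–d–b–e–c is a cycle in G, G is not acyclic. Forests are exactly the graphs of treewidth ≤ 1, so tw(G) ≥ 2. Combining the bounds, tw(G) = 2.

2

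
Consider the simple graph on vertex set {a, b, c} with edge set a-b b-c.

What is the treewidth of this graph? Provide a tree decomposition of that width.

Treewidth 1.
Bags: B1 = {a, b}  B2 = {b, c}
Tree: B1–B2

Each bag holds 2 vertices, so the decomposition has width 1, which upper-bounds the treewidth. Any graph with an edge has treewidth ≥ 1, and G has the edge b–a. Hence tw(G) = 1 exactly.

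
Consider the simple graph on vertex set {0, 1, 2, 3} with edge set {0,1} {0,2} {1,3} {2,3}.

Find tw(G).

2

A width-2 tree decomposition is:
Bags: B1 = {0, 1, 3}  B2 = {0, 2, 3}
Tree: B1–B2
The largest bag has 3 vertices, giving width 2; this decomposition certifies tw(G) ≤ 2. The edges 0–1–3–2–0 form a cycle, so G is not a tree and its treewidth is at least 2. Hence tw(G) = 2 exactly.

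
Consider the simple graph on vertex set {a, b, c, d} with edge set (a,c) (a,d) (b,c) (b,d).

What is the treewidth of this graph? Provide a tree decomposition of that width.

Treewidth 2.
Bags: B1 = {a, b, c}  B2 = {a, b, d}
Tree: B1–B2

Every bag has size at most 3, so the width is 3 − 1 = 2 and tw(G) ≤ 2. The edges a–c–b–d–a form a cycle, so G is not a tree and its treewidth is at least 2. Therefore the treewidth is 2.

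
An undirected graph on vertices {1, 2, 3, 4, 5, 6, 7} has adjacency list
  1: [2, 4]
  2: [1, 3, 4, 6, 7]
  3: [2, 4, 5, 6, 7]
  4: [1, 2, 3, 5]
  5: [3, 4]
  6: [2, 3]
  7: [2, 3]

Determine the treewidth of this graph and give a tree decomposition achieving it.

Each bag holds 3 vertices, so the decomposition has width 2, which upper-bounds the treewidth. For the lower bound, the 3 vertices {1, 2, 4} are pairwise adjacent, and any tree decomposition puts a clique entirely inside one bag — forcing width ≥ 2. Combining the bounds, tw(G) = 2.

Treewidth 2.
One optimal decomposition is:
Bags: B1 = {2, 3, 6}  B2 = {2, 3, 4}  B3 = {3, 4, 5}  B4 = {2, 3, 7}  B5 = {1, 2, 4}
Tree: B1–B2, B2–B3, B2–B4, B2–B5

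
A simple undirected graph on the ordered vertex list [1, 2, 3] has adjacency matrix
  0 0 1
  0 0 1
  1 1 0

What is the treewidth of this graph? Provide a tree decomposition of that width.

The largest bag has 2 vertices, giving width 1; this decomposition certifies tw(G) ≤ 1. Any graph with an edge has treewidth ≥ 1, and G has the edge 3–2. Therefore the treewidth is 1.

Treewidth 1.
Bags: B1 = {2, 3}  B2 = {1, 3}
Tree: B1–B2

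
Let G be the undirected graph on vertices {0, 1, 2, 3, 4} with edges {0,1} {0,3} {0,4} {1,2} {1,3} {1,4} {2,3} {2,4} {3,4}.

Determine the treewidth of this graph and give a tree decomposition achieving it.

Every bag has size at most 4, so the width is 4 − 1 = 3 and tw(G) ≤ 3. On the other hand G contains the 4-clique {0, 1, 3, 4}. A clique must lie in a single bag of any decomposition, so no decomposition can have width below 3. Combining the bounds, tw(G) = 3.

Treewidth 3.
One such decomposition:
Bags: B1 = {1, 2, 3, 4}  B2 = {0, 1, 3, 4}
Tree: B1–B2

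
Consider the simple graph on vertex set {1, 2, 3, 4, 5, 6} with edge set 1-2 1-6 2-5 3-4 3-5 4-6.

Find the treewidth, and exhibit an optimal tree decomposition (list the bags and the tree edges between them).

Treewidth 2.
One such decomposition:
Bags: B1 = {1, 4, 6}  B2 = {1, 3, 4}  B3 = {1, 3, 5}  B4 = {1, 2, 5}
Tree: B1–B2, B2–B3, B3–B4

The largest bag has 3 vertices, giving width 2; this decomposition certifies tw(G) ≤ 2. For the lower bound, G contains the cycle 1–6–4–3–5–2–1, so G is not a forest; only forests have treewidth ≤ 1, hence tw(G) ≥ 2. Therefore the treewidth is 2.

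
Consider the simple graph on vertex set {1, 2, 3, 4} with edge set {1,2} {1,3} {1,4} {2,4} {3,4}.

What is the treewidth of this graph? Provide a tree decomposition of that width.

Treewidth 2.
One optimal decomposition is:
Bags: B1 = {1, 2, 4}  B2 = {1, 3, 4}
Tree: B1–B2

Every bag has size at most 3, so the width is 3 − 1 = 2 and tw(G) ≤ 2. For the lower bound, the 3 vertices {1, 2, 4} are pairwise adjacent, and any tree decomposition puts a clique entirely inside one bag — forcing width ≥ 2. The upper and lower bounds meet at 2, so that is the treewidth.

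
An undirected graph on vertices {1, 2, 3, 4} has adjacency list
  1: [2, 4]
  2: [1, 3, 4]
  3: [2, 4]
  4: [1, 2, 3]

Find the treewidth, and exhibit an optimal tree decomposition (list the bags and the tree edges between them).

Treewidth 2.
One such decomposition:
Bags: B1 = {2, 3, 4}  B2 = {1, 2, 4}
Tree: B1–B2

Every bag has size at most 3, so the width is 3 − 1 = 2 and tw(G) ≤ 2. On the other hand G contains the 3-clique {1, 2, 4}. A clique must lie in a single bag of any decomposition, so no decomposition can have width below 2. Therefore the treewidth is 2.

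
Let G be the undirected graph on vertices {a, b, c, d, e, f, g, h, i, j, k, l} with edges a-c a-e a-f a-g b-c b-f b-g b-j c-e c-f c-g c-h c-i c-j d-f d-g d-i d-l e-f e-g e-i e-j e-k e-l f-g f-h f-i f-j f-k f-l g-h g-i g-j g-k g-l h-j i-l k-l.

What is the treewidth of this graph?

4

A width-4 tree decomposition is:
Bags: B1 = {c, e, f, g, i}  B2 = {e, f, g, i, l}  B3 = {d, f, g, i, l}  B4 = {c, e, f, g, j}  B5 = {a, c, e, f, g}  B6 = {e, f, g, k, l}  B7 = {b, c, f, g, j}  B8 = {c, f, g, h, j}
Tree: B1–B2, B2–B3, B1–B4, B1–B5, B2–B6, B4–B7, B7–B8
The largest bag has 5 vertices, giving width 4; this decomposition certifies tw(G) ≤ 4. On the other hand G contains the 5-clique {d, f, g, i, l}. A clique must lie in a single bag of any decomposition, so no decomposition can have width below 4. Hence tw(G) = 4 exactly.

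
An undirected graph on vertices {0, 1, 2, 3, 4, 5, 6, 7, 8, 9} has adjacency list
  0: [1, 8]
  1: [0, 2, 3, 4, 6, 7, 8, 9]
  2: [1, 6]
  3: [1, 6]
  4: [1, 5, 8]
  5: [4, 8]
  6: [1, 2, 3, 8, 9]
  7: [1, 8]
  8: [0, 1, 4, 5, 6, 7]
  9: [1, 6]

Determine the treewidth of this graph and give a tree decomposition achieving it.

The largest bag has 3 vertices, giving width 2; this decomposition certifies tw(G) ≤ 2. On the other hand G contains the 3-clique {0, 1, 8}. A clique must lie in a single bag of any decomposition, so no decomposition can have width below 2. The upper and lower bounds meet at 2, so that is the treewidth.

Treewidth 2.
One such decomposition:
Bags: B1 = {1, 4, 8}  B2 = {4, 5, 8}  B3 = {1, 6, 8}  B4 = {1, 3, 6}  B5 = {1, 6, 9}  B6 = {1, 2, 6}  B7 = {1, 7, 8}  B8 = {0, 1, 8}
Tree: B1–B2, B1–B3, B3–B4, B3–B5, B3–B6, B1–B7, B3–B8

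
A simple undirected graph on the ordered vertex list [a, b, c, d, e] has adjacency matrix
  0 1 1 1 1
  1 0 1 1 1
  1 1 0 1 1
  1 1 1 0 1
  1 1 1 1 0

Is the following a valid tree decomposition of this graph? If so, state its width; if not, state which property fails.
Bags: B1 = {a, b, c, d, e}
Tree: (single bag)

Checking the three conditions: (i) the bags cover all of {a, b, c, d, e}; (ii) for each edge, some bag contains both endpoints; (iii) the bags containing any fixed vertex form a subtree. All hold, so the decomposition is valid with width 5 − 1 = 4.

Yes; width 4.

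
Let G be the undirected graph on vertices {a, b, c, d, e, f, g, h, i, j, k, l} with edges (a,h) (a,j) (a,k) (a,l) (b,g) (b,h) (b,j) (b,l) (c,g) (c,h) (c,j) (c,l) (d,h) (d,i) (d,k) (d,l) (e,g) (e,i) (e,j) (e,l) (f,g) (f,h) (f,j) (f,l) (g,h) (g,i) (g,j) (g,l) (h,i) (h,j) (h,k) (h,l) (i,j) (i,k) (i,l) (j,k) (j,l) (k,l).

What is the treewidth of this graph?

4

A width-4 tree decomposition is:
Bags: B1 = {h, i, j, k, l}  B2 = {g, h, i, j, l}  B3 = {e, g, i, j, l}  B4 = {d, h, i, k, l}  B5 = {f, g, h, j, l}  B6 = {a, h, j, k, l}  B7 = {c, g, h, j, l}  B8 = {b, g, h, j, l}
Tree: B1–B2, B2–B3, B1–B4, B2–B5, B1–B6, B2–B7, B2–B8
Each bag holds 5 vertices, so the decomposition has width 4, which upper-bounds the treewidth. On the other hand G contains the 5-clique {e, g, i, j, l}. A clique must lie in a single bag of any decomposition, so no decomposition can have width below 4. Therefore the treewidth is 4.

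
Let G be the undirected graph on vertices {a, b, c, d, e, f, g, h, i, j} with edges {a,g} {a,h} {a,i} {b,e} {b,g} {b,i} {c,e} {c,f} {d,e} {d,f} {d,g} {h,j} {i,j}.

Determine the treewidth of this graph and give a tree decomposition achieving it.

The largest bag has 3 vertices, giving width 2; this decomposition certifies tw(G) ≤ 2. For the lower bound, G contains the cycle c–f–d–e–c, so G is not a forest; only forests have treewidth ≤ 1, hence tw(G) ≥ 2. Therefore the treewidth is 2.

Treewidth 2.
One such decomposition:
Bags: B1 = {c, e, f}  B2 = {d, e, f}  B3 = {b, d, e}  B4 = {b, d, g}  B5 = {b, g, i}  B6 = {a, g, i}  B7 = {a, i, j}  B8 = {a, h, j}
Tree: B1–B2, B2–B3, B3–B4, B4–B5, B5–B6, B6–B7, B7–B8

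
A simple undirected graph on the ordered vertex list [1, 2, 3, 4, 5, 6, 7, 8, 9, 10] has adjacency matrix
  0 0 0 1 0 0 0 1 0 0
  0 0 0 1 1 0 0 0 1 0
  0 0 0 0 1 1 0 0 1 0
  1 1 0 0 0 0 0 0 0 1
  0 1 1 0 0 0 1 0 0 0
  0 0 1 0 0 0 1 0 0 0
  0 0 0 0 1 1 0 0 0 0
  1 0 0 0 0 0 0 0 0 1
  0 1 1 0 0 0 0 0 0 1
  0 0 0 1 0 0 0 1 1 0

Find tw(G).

2

A width-2 tree decomposition is:
Bags: B1 = {1, 4, 8}  B2 = {4, 8, 10}  B3 = {2, 4, 10}  B4 = {2, 9, 10}  B5 = {2, 5, 9}  B6 = {3, 5, 9}  B7 = {3, 5, 7}  B8 = {3, 6, 7}
Tree: B1–B2, B2–B3, B3–B4, B4–B5, B5–B6, B6–B7, B7–B8
The largest bag has 3 vertices, giving width 2; this decomposition certifies tw(G) ≤ 2. Since 1–8–10–4–1 is a cycle in G, G is not acyclic. Forests are exactly the graphs of treewidth ≤ 1, so tw(G) ≥ 2. Therefore the treewidth is 2.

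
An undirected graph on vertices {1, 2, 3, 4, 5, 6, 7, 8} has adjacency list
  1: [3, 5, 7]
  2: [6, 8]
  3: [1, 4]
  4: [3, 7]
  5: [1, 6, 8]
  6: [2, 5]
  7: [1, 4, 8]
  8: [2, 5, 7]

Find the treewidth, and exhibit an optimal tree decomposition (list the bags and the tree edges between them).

Each bag holds 3 vertices, so the decomposition has width 2, which upper-bounds the treewidth. The edges 2–6–5–8–2 form a cycle, so G is not a tree and its treewidth is at least 2. The upper and lower bounds meet at 2, so that is the treewidth.

Treewidth 2.
Bags: B1 = {2, 6, 8}  B2 = {5, 6, 8}  B3 = {5, 7, 8}  B4 = {1, 5, 7}  B5 = {1, 4, 7}  B6 = {1, 3, 4}
Tree: B1–B2, B2–B3, B3–B4, B4–B5, B5–B6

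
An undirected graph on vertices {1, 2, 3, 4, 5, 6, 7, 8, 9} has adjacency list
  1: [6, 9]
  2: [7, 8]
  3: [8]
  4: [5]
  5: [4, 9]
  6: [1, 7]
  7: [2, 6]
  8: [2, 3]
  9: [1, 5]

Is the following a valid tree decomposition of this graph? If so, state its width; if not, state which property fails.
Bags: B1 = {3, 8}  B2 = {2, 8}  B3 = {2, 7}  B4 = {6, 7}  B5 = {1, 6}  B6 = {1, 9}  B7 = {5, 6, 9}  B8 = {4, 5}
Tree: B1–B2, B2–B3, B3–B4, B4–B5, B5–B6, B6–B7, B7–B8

No — bags containing vertex 6 are not connected in the tree.

A tree decomposition must satisfy three properties: every vertex lies in some bag; for every edge, both endpoints lie together in some bag; and for every vertex, the bags containing it form a connected subtree. Here bags containing vertex 6 are not connected in the tree, so the decomposition is invalid.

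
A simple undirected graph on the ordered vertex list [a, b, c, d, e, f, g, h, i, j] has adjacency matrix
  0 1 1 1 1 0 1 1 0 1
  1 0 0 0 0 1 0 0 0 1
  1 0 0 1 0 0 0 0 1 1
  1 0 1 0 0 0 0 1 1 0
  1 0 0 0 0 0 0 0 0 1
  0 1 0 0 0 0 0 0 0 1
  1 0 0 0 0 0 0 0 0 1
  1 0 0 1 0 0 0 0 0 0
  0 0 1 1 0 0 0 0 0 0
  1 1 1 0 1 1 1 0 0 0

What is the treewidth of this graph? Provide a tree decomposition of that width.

Treewidth 2.
One such decomposition:
Bags: B1 = {a, c, j}  B2 = {a, c, d}  B3 = {a, g, j}  B4 = {a, b, j}  B5 = {a, d, h}  B6 = {a, e, j}  B7 = {c, d, i}  B8 = {b, f, j}
Tree: B1–B2, B1–B3, B3–B4, B2–B5, B4–B6, B2–B7, B4–B8

Each bag holds 3 vertices, so the decomposition has width 2, which upper-bounds the treewidth. Conversely, {a, d, h} is a clique of size 3, and the vertices of any clique must share a bag in every tree decomposition; so some bag has ≥ 3 vertices and tw(G) ≥ 2. Combining the bounds, tw(G) = 2.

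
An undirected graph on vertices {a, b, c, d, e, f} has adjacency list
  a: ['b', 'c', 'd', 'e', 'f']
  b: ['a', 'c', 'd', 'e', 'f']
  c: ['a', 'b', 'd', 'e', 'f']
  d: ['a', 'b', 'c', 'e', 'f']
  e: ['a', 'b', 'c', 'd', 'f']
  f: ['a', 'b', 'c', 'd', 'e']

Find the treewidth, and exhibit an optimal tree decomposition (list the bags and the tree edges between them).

Treewidth 5.
One optimal decomposition is:
Bags: B1 = {a, b, c, d, e, f}
Tree: (single bag)

A single bag containing all 6 vertices is trivially a valid decomposition of width 5. On the other hand G contains the 6-clique {a, b, c, d, e, f}. A clique must lie in a single bag of any decomposition, so no decomposition can have width below 5. Hence tw(G) = 5 exactly.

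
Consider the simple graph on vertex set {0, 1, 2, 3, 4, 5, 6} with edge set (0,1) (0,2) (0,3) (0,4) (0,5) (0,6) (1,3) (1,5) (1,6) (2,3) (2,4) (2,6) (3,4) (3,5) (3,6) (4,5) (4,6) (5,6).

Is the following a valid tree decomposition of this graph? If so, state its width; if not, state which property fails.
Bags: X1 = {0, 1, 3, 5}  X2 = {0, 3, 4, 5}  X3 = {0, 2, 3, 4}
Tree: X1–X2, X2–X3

A tree decomposition must satisfy three properties: every vertex lies in some bag; for every edge, both endpoints lie together in some bag; and for every vertex, the bags containing it form a connected subtree. Here vertex 6 appears in no bag, so the decomposition is invalid.

No — vertex 6 appears in no bag.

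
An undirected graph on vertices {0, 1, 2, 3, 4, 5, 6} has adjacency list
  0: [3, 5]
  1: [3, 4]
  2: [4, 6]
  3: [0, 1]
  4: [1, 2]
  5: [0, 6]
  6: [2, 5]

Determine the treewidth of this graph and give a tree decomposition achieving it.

Treewidth 2.
One such decomposition:
Bags: B1 = {0, 3, 5}  B2 = {3, 5, 6}  B3 = {2, 3, 6}  B4 = {2, 3, 4}  B5 = {1, 3, 4}
Tree: B1–B2, B2–B3, B3–B4, B4–B5

Each bag holds 3 vertices, so the decomposition has width 2, which upper-bounds the treewidth. Since 3–0–5–6–2–4–1–3 is a cycle in G, G is not acyclic. Forests are exactly the graphs of treewidth ≤ 1, so tw(G) ≥ 2. Combining the bounds, tw(G) = 2.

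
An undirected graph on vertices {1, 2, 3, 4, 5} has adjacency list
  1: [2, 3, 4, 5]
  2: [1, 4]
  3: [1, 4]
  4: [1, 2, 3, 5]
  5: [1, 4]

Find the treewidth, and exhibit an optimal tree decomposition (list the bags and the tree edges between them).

Treewidth 2.
Bags: B1 = {1, 3, 4}  B2 = {1, 4, 5}  B3 = {1, 2, 4}
Tree: B1–B2, B2–B3

Every bag has size at most 3, so the width is 3 − 1 = 2 and tw(G) ≤ 2. Conversely, {1, 2, 4} is a clique of size 3, and the vertices of any clique must share a bag in every tree decomposition; so some bag has ≥ 3 vertices and tw(G) ≥ 2. The upper and lower bounds meet at 2, so that is the treewidth.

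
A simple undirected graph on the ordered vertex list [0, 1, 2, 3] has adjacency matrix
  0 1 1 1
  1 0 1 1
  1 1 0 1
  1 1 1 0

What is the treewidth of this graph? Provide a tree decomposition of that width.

Treewidth 3.
One such decomposition:
Bags: B1 = {0, 1, 2, 3}
Tree: (single bag)

With just one bag of size 4, the width is 4 − 1 = 3, so tw(G) ≤ 3. For the lower bound, the 4 vertices {0, 1, 2, 3} are pairwise adjacent, and any tree decomposition puts a clique entirely inside one bag — forcing width ≥ 3. The upper and lower bounds meet at 3, so that is the treewidth.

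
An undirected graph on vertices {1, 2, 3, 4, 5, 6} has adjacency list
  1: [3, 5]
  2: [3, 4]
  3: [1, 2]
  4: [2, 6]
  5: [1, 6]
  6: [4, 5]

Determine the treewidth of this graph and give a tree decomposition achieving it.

Treewidth 2.
One optimal decomposition is:
Bags: B1 = {4, 5, 6}  B2 = {1, 4, 5}  B3 = {1, 3, 4}  B4 = {2, 3, 4}
Tree: B1–B2, B2–B3, B3–B4

The largest bag has 3 vertices, giving width 2; this decomposition certifies tw(G) ≤ 2. For the lower bound, G contains the cycle 4–6–5–1–3–2–4, so G is not a forest; only forests have treewidth ≤ 1, hence tw(G) ≥ 2. The upper and lower bounds meet at 2, so that is the treewidth.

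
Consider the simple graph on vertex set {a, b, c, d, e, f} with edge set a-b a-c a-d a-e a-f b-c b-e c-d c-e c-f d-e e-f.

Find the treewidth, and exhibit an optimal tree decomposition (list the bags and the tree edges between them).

Treewidth 3.
One such decomposition:
Bags: B1 = {a, c, e, f}  B2 = {a, b, c, e}  B3 = {a, c, d, e}
Tree: B1–B2, B1–B3

The largest bag has 4 vertices, giving width 3; this decomposition certifies tw(G) ≤ 3. For the lower bound, the 4 vertices {a, c, d, e} are pairwise adjacent, and any tree decomposition puts a clique entirely inside one bag — forcing width ≥ 3. Hence tw(G) = 3 exactly.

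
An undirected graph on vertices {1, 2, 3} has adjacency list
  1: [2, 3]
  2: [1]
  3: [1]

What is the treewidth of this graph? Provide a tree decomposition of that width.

Treewidth 1.
Bags: B1 = {1, 3}  B2 = {1, 2}
Tree: B1–B2

The largest bag has 2 vertices, giving width 1; this decomposition certifies tw(G) ≤ 1. Since G has at least one edge (e.g. 1–3), it is not an edgeless graph, so tw(G) ≥ 1. Therefore the treewidth is 1.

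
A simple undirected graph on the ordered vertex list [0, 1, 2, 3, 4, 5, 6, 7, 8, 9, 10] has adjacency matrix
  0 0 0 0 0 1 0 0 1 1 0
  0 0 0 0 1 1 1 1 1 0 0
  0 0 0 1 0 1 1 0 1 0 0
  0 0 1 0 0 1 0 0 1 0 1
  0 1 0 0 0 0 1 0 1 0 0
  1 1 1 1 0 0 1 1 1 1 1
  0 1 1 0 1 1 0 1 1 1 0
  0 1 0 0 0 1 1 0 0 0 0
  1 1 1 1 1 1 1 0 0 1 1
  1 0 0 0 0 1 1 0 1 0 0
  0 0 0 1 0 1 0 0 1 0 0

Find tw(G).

3

A width-3 tree decomposition is:
Bags: B1 = {1, 5, 6, 8}  B2 = {2, 5, 6, 8}  B3 = {5, 6, 8, 9}  B4 = {2, 3, 5, 8}  B5 = {1, 5, 6, 7}  B6 = {1, 4, 6, 8}  B7 = {3, 5, 8, 10}  B8 = {0, 5, 8, 9}
Tree: B1–B2, B1–B3, B2–B4, B1–B5, B1–B6, B4–B7, B3–B8
Each bag holds 4 vertices, so the decomposition has width 3, which upper-bounds the treewidth. Conversely, {1, 4, 6, 8} is a clique of size 4, and the vertices of any clique must share a bag in every tree decomposition; so some bag has ≥ 4 vertices and tw(G) ≥ 3. The upper and lower bounds meet at 3, so that is the treewidth.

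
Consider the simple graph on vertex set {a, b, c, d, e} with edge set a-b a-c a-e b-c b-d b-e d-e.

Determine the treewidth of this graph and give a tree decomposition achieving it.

Treewidth 2.
One optimal decomposition is:
Bags: B1 = {a, b, e}  B2 = {b, d, e}  B3 = {a, b, c}
Tree: B1–B2, B1–B3

Every bag has size at most 3, so the width is 3 − 1 = 2 and tw(G) ≤ 2. For the lower bound, the 3 vertices {b, d, e} are pairwise adjacent, and any tree decomposition puts a clique entirely inside one bag — forcing width ≥ 2. Hence tw(G) = 2 exactly.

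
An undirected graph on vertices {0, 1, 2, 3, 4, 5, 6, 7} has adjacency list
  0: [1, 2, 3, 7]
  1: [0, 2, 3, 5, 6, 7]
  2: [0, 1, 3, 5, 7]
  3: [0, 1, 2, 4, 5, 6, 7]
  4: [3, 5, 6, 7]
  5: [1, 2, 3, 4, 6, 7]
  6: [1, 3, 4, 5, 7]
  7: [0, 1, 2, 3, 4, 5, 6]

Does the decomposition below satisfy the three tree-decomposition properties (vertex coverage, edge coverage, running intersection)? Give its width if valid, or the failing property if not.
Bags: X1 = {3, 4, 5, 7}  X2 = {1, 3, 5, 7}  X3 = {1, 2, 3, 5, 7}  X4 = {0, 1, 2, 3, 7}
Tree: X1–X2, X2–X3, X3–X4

No — vertex 6 appears in no bag.

A tree decomposition must satisfy three properties: every vertex lies in some bag; for every edge, both endpoints lie together in some bag; and for every vertex, the bags containing it form a connected subtree. Here vertex 6 appears in no bag, so the decomposition is invalid.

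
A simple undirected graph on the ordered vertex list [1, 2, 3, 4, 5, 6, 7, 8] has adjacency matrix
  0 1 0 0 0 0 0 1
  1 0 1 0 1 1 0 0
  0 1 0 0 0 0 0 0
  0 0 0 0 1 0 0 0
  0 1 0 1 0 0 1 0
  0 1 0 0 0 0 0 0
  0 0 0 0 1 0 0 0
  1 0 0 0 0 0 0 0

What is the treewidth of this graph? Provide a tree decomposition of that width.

Treewidth 1.
Bags: B1 = {2, 6}  B2 = {2, 5}  B3 = {5, 7}  B4 = {1, 2}  B5 = {1, 8}  B6 = {2, 3}  B7 = {4, 5}
Tree: B1–B2, B2–B3, B1–B4, B4–B5, B4–B6, B2–B7

The largest bag has 2 vertices, giving width 1; this decomposition certifies tw(G) ≤ 1. Since G has at least one edge (e.g. 6–2), it is not an edgeless graph, so tw(G) ≥ 1. Hence tw(G) = 1 exactly.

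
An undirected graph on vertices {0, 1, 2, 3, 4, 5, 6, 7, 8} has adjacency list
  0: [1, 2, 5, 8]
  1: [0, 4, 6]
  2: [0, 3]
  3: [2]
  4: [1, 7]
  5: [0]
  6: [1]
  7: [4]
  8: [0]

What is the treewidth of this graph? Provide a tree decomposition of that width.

Each bag holds 2 vertices, so the decomposition has width 1, which upper-bounds the treewidth. Any graph with an edge has treewidth ≥ 1, and G has the edge 0–5. Hence tw(G) = 1 exactly.

Treewidth 1.
Bags: B1 = {0, 5}  B2 = {0, 1}  B3 = {1, 4}  B4 = {1, 6}  B5 = {0, 2}  B6 = {2, 3}  B7 = {4, 7}  B8 = {0, 8}
Tree: B1–B2, B2–B3, B2–B4, B1–B5, B5–B6, B3–B7, B1–B8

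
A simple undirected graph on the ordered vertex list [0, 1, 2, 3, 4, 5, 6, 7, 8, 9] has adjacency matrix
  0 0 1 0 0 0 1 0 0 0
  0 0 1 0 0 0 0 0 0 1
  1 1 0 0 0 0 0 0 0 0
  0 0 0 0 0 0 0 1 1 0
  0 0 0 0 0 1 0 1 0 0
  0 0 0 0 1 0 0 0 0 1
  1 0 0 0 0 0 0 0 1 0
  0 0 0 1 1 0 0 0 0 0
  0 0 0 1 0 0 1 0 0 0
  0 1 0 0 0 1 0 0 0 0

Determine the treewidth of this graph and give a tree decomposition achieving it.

Treewidth 2.
One such decomposition:
Bags: B1 = {3, 6, 8}  B2 = {3, 6, 7}  B3 = {4, 6, 7}  B4 = {4, 5, 6}  B5 = {5, 6, 9}  B6 = {1, 6, 9}  B7 = {1, 2, 6}  B8 = {0, 2, 6}
Tree: B1–B2, B2–B3, B3–B4, B4–B5, B5–B6, B6–B7, B7–B8

Each bag holds 3 vertices, so the decomposition has width 2, which upper-bounds the treewidth. The edges 6–8–3–7–4–5–9–1–2–0–6 form a cycle, so G is not a tree and its treewidth is at least 2. Therefore the treewidth is 2.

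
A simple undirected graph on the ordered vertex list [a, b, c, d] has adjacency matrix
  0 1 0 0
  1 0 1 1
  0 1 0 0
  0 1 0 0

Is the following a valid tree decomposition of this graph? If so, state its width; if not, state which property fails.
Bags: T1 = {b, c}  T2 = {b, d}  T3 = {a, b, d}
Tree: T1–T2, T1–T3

No — bags containing vertex d are not connected in the tree.

A tree decomposition must satisfy three properties: every vertex lies in some bag; for every edge, both endpoints lie together in some bag; and for every vertex, the bags containing it form a connected subtree. Here bags containing vertex d are not connected in the tree, so the decomposition is invalid.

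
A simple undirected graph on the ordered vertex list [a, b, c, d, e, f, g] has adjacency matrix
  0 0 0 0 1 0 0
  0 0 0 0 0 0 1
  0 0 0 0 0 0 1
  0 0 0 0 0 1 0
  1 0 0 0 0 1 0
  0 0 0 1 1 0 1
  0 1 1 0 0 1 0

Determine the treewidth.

A width-1 tree decomposition is:
Bags: B1 = {b, g}  B2 = {f, g}  B3 = {e, f}  B4 = {c, g}  B5 = {d, f}  B6 = {a, e}
Tree: B1–B2, B2–B3, B1–B4, B2–B5, B3–B6
The largest bag has 2 vertices, giving width 1; this decomposition certifies tw(G) ≤ 1. Since G has at least one edge (e.g. g–b), it is not an edgeless graph, so tw(G) ≥ 1. Therefore the treewidth is 1.

1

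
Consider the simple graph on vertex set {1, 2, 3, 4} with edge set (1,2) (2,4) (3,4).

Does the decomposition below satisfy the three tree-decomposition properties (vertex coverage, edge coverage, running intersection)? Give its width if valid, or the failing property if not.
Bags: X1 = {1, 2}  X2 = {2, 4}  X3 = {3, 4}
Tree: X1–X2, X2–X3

Yes; width 1.

Checking the three conditions: (i) the bags cover all of {1, 2, 3, 4}; (ii) for each edge, some bag contains both endpoints; (iii) the bags containing any fixed vertex form a subtree. All hold, so the decomposition is valid with width 2 − 1 = 1.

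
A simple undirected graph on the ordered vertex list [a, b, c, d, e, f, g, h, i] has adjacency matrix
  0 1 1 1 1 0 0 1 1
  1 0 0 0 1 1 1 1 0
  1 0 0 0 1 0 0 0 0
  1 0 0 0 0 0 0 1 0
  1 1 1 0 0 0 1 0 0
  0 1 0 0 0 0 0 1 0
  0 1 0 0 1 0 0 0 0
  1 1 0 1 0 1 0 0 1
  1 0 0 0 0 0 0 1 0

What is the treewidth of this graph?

2

A width-2 tree decomposition is:
Bags: B1 = {a, c, e}  B2 = {a, b, e}  B3 = {a, b, h}  B4 = {b, e, g}  B5 = {b, f, h}  B6 = {a, h, i}  B7 = {a, d, h}
Tree: B1–B2, B2–B3, B2–B4, B3–B5, B3–B6, B6–B7
Every bag has size at most 3, so the width is 3 − 1 = 2 and tw(G) ≤ 2. Conversely, {b, e, g} is a clique of size 3, and the vertices of any clique must share a bag in every tree decomposition; so some bag has ≥ 3 vertices and tw(G) ≥ 2. Hence tw(G) = 2 exactly.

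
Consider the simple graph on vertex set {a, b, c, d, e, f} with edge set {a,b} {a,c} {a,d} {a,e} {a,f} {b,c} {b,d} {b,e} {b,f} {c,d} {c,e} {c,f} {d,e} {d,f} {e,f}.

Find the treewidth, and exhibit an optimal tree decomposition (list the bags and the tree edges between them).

Treewidth 5.
One such decomposition:
Bags: B1 = {a, b, c, d, e, f}
Tree: (single bag)

A single bag containing all 6 vertices is trivially a valid decomposition of width 5. For the lower bound, the 6 vertices {a, b, c, d, e, f} are pairwise adjacent, and any tree decomposition puts a clique entirely inside one bag — forcing width ≥ 5. Combining the bounds, tw(G) = 5.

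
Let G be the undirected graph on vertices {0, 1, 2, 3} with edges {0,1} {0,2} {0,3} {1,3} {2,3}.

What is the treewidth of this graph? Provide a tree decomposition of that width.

Treewidth 2.
Bags: B1 = {0, 1, 3}  B2 = {0, 2, 3}
Tree: B1–B2

Every bag has size at most 3, so the width is 3 − 1 = 2 and tw(G) ≤ 2. For the lower bound, the 3 vertices {0, 1, 3} are pairwise adjacent, and any tree decomposition puts a clique entirely inside one bag — forcing width ≥ 2. Hence tw(G) = 2 exactly.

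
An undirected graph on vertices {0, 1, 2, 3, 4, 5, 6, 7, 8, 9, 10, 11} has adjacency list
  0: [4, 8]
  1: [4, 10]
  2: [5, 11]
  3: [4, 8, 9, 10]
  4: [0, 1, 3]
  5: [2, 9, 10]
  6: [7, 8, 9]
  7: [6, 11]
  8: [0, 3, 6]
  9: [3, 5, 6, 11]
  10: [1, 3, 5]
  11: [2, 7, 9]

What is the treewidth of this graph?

A width-3 tree decomposition is:
Bags: B1 = {2, 5, 7, 11}  B2 = {5, 7, 9, 11}  B3 = {5, 6, 7, 9}  B4 = {5, 6, 9, 10}  B5 = {3, 6, 9, 10}  B6 = {3, 6, 8, 10}  B7 = {1, 3, 8, 10}  B8 = {1, 3, 4, 8}  B9 = {0, 1, 4, 8}
Tree: B1–B2, B2–B3, B3–B4, B4–B5, B5–B6, B6–B7, B7–B8, B8–B9
Each bag holds 4 vertices, so the decomposition has width 3, which upper-bounds the treewidth. For the lower bound: the 4 vertex sets {2,7,11}, {5}, {9}, {3,6,8,10} are disjoint, each induces a connected subgraph, and every pair is joined by at least one edge of G. Contracting each set to a single vertex therefore yields K_{4} as a minor, and since treewidth is minor-monotone, tw(G) ≥ tw(K_{4}) = 3. Therefore the treewidth is 3.

3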